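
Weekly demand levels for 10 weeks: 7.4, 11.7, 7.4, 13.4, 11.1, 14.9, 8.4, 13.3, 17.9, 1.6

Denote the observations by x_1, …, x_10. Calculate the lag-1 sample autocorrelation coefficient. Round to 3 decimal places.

Mean x̄ = (7.4 + 11.7 + 7.4 + 13.4 + 11.1 + 14.9 + 8.4 + 13.3 + 17.9 + 1.6)/10 = 10.7100
Numerator Σ_{t=1}^{9}(x_t−x̄)(x_{t+1}−x̄) = -75.3151
Denominator Σ(x_t−x̄)² = 194.5690
r_1 = -75.3151 / 194.5690 = -0.387

-0.387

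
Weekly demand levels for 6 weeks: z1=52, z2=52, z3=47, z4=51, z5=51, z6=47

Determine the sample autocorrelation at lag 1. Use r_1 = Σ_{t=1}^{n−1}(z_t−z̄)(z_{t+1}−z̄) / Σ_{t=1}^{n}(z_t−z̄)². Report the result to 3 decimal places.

Mean z̄ = (52 + 52 + 47 + 51 + 51 + 47)/6 = 50.0000
Deviations from mean: 2.0000, 2.0000, -3.0000, 1.0000, 1.0000, -3.0000
Numerator Σ_{t=1}^{5}(z_t−z̄)(z_{t+1}−z̄) = -7.0000
Denominator Σ(z_t−z̄)² = 28.0000
r_1 = -7.0000 / 28.0000 = -0.250

-0.250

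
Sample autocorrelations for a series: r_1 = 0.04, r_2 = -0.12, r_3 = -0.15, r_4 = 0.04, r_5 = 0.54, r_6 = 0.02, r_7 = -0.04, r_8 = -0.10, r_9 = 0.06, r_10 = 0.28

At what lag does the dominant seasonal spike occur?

5

The largest autocorrelation is r_5 = 0.54, with a weaker echo at lag 10 (0.28); the remaining lags stay at or below 0.06.
The dominant spike at lag 5 indicates a seasonal period of 5.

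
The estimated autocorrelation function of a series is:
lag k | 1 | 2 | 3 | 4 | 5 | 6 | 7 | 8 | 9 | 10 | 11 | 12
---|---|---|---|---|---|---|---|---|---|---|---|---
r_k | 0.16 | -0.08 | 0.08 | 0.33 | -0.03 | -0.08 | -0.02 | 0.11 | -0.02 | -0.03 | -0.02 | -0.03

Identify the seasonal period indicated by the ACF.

4

The largest autocorrelation is r_4 = 0.33; the remaining lags stay at or below 0.16.
The dominant spike at lag 4 indicates a seasonal period of 4.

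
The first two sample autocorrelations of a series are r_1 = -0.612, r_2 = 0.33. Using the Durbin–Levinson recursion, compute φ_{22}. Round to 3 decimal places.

φ_{22} = (r_2 − r_1²) / (1 − r_1²)
r_1² = (-0.612)² = 0.374544
Numerator = 0.33 − 0.3745 = -0.0445; denominator = 1 − 0.3745 = 0.6255
φ_{22} = -0.0445 / 0.6255 = -0.071

-0.071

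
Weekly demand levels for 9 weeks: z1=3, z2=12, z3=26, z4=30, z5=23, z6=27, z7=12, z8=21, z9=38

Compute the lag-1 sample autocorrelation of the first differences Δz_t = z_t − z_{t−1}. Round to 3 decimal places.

First differences Δz: 9, 14, 4, -7, 4, -15, 9, 17
Mean of differences = 4.3750
Numerator Σ(Δz_t−Δz̄)(Δz_{t+1}−Δz̄) = 25.4844
Denominator Σ(Δz_t−Δz̄)² = 799.8750
r_1(Δz) = 25.4844 / 799.8750 = 0.032

0.032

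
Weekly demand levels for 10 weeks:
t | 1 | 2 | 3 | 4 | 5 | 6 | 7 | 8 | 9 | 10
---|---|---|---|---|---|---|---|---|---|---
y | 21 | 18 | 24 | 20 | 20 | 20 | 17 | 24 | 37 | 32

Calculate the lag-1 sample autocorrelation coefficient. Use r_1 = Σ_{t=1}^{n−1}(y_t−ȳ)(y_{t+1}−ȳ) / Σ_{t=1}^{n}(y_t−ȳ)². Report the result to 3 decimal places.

0.468

Mean ȳ = (21 + 18 + 24 + 20 + 20 + 20 + 17 + 24 + 37 + 32)/10 = 23.3000
Numerator Σ_{t=1}^{9}(y_t−ȳ)(y_{t+1}−ȳ) = 173.1100
Denominator Σ(y_t−ȳ)² = 370.1000
r_1 = 173.1100 / 370.1000 = 0.468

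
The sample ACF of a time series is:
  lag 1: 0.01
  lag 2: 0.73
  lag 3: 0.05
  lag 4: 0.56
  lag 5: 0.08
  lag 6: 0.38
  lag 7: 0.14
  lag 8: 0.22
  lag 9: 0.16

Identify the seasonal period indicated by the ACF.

The largest autocorrelation is r_2 = 0.73, with weaker echoes at lags 4 (0.56), 6 (0.38) and 8 (0.22); the remaining lags stay at or below 0.16.
The dominant spike at lag 2 indicates a seasonal period of 2.

2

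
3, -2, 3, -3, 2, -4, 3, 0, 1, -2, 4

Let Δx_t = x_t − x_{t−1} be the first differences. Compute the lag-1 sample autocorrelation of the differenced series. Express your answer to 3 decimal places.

First differences Δx: -5, 5, -6, 5, -6, 7, -3, 1, -3, 6
Mean of differences = 0.1000
Numerator Σ(Δx_t−Δx̄)(Δx_{t+1}−Δx̄) = -202.0100
Denominator Σ(Δx_t−Δx̄)² = 250.9000
r_1(Δx) = -202.0100 / 250.9000 = -0.805

-0.805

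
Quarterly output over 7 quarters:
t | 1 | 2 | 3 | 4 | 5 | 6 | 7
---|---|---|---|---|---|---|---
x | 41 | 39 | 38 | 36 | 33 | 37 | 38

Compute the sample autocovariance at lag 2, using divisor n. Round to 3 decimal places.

-0.665

Mean x̄ = (41 + 39 + 38 + 36 + 33 + 37 + 38)/7 = 37.4286
Deviations: 3.5714, 1.5714, 0.5714, -1.4286, -4.4286, -0.4286, 0.5714
Σ_{t=1}^{5}(x_t−x̄)(x_{t+2}−x̄) = -4.6531
γ_2 = -4.6531 / 7 = -0.665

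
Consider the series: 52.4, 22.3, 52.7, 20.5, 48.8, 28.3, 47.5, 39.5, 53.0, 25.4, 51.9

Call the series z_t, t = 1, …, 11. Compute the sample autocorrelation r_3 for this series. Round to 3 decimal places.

-0.533

Mean z̄ = (52.4 + 22.3 + 52.7 + 20.5 + 48.8 + 28.3 + 47.5 + 39.5 + 53.0 + 25.4 + 51.9)/11 = 40.2091
Numerator Σ_{t=1}^{8}(z_t−z̄)(z_{t+3}−z̄) = -961.2612
Denominator Σ(z_t−z̄)² = 1802.7091
r_3 = -961.2612 / 1802.7091 = -0.533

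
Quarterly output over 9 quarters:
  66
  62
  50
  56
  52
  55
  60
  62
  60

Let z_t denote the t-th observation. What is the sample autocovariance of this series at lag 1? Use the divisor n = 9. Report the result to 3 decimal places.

6.332

Mean z̄ = (66 + 62 + 50 + 56 + 52 + 55 + 60 + 62 + 60)/9 = 58.1111
Σ_{t=1}^{8}(z_t−z̄)(z_{t+1}−z̄) = 56.9877
γ_1 = 56.9877 / 9 = 6.332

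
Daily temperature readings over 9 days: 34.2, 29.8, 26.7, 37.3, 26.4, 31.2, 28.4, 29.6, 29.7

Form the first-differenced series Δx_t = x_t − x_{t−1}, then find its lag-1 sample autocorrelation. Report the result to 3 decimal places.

First differences Δx: -4.4, -3.1, 10.6, -10.9, 4.8, -2.8, 1.2, 0.1
Mean of differences = -0.5625
Numerator Σ(Δx_t−Δx̄)(Δx_{t+1}−Δx̄) = -204.1889
Denominator Σ(Δx_t−Δx̄)² = 289.9388
r_1(Δx) = -204.1889 / 289.9388 = -0.704

-0.704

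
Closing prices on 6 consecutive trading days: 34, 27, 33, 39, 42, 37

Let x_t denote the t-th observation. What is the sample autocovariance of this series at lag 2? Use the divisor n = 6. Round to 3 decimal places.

Mean x̄ = (34 + 27 + 33 + 39 + 42 + 37)/6 = 35.3333
Deviations: -1.3333, -8.3333, -2.3333, 3.6667, 6.6667, 1.6667
Σ_{t=1}^{4}(x_t−x̄)(x_{t+2}−x̄) = -36.8889
γ_2 = -36.8889 / 6 = -6.148

-6.148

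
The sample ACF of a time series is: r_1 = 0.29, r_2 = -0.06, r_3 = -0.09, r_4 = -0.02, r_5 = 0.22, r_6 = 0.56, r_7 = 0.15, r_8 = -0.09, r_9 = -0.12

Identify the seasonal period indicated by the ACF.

6

The largest autocorrelation is r_6 = 0.56; the remaining lags stay at or below 0.29.
The dominant spike at lag 6 indicates a seasonal period of 6.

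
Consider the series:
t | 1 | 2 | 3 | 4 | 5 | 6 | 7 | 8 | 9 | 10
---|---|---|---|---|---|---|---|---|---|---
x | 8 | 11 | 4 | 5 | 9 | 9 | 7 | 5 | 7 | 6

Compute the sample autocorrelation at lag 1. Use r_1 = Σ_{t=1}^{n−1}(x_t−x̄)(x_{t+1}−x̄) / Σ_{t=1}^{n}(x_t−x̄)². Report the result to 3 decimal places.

-0.049

Mean x̄ = (8 + 11 + 4 + 5 + 9 + 9 + 7 + 5 + 7 + 6)/10 = 7.1000
Numerator Σ_{t=1}^{9}(x_t−x̄)(x_{t+1}−x̄) = -2.1100
Denominator Σ(x_t−x̄)² = 42.9000
r_1 = -2.1100 / 42.9000 = -0.049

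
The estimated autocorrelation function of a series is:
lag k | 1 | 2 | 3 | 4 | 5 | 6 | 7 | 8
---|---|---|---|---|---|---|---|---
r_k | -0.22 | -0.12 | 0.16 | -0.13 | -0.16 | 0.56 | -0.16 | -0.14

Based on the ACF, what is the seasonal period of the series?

6

The largest autocorrelation is r_6 = 0.56; the remaining lags stay at or below 0.16.
The dominant spike at lag 6 indicates a seasonal period of 6.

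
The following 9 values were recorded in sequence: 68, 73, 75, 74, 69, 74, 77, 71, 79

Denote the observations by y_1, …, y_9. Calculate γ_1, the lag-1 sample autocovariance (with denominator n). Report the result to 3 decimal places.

-2.531

Mean ȳ = (68 + 73 + 75 + 74 + 69 + 74 + 77 + 71 + 79)/9 = 73.3333
Σ_{t=1}^{8}(y_t−ȳ)(y_{t+1}−ȳ) = -22.7778
γ_1 = -22.7778 / 9 = -2.531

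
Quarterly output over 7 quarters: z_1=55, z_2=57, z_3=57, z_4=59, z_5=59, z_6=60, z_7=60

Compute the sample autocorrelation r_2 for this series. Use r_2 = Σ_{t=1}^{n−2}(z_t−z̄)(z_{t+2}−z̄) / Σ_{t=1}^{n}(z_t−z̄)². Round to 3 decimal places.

0.231

Mean z̄ = (55 + 57 + 57 + 59 + 59 + 60 + 60)/7 = 58.1429
Deviations from mean: -3.1429, -1.1429, -1.1429, 0.8571, 0.8571, 1.8571, 1.8571
Σ(z_t−z̄)(z_{t+2}−z̄) = (3.5918) + (-0.9796) + (-0.9796) + (1.5918) + (1.5918) = 4.8163
Denominator Σ(z_t−z̄)² = 20.8571
r_2 = 4.8163 / 20.8571 = 0.231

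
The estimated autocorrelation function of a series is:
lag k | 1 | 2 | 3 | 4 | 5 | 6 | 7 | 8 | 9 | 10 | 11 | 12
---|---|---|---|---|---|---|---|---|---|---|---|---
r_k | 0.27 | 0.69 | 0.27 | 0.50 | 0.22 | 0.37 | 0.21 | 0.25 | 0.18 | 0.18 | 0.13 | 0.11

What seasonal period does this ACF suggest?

The largest autocorrelation is r_2 = 0.69, with weaker echoes at lags 4 (0.50) and 6 (0.37); the remaining lags stay at or below 0.27.
The dominant spike at lag 2 indicates a seasonal period of 2.

2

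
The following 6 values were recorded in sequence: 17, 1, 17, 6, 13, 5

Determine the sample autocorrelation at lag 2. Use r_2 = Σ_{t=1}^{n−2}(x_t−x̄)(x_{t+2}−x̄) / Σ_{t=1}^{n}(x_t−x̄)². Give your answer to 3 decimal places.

Mean x̄ = (17 + 1 + 17 + 6 + 13 + 5)/6 = 9.8333
Numerator Σ_{t=1}^{4}(x_t−x̄)(x_{t+2}−x̄) = 126.4444
Denominator Σ(x_t−x̄)² = 228.8333
r_2 = 126.4444 / 228.8333 = 0.553

0.553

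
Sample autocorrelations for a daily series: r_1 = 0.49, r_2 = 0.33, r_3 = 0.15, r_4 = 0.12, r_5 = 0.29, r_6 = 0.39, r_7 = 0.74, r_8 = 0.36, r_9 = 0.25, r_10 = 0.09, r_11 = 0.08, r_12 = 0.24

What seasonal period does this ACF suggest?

The largest autocorrelation is r_7 = 0.74; the remaining lags stay at or below 0.49. The elevated value at lag 1 (0.49), dropping to 0.33 at lag 2, reflects decaying short-term dependence rather than seasonality.
The dominant spike at lag 7 indicates a seasonal period of 7.

7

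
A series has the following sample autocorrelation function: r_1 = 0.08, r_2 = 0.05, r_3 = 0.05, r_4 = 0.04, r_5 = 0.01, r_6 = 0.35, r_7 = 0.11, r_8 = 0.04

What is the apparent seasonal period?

6

The largest autocorrelation is r_6 = 0.35; the remaining lags stay at or below 0.11.
The dominant spike at lag 6 indicates a seasonal period of 6.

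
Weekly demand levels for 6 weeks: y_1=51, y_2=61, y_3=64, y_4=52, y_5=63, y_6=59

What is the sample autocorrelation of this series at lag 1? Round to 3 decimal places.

-0.430

Mean ȳ = (51 + 61 + 64 + 52 + 63 + 59)/6 = 58.3333
Deviations from mean: -7.3333, 2.6667, 5.6667, -6.3333, 4.6667, 0.6667
Numerator Σ_{t=1}^{5}(y_t−ȳ)(y_{t+1}−ȳ) = -66.7778
Denominator Σ(y_t−ȳ)² = 155.3333
r_1 = -66.7778 / 155.3333 = -0.430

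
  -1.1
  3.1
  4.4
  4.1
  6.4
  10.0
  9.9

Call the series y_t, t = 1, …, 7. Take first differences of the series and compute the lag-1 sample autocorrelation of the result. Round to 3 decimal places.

First differences Δy: 4.2, 1.3, -0.3, 2.3, 3.6, -0.1
Mean of differences = 1.8333
Numerator Σ(Δy_t−Δȳ)(Δy_{t+1}−Δȳ) = -3.7111
Denominator Σ(Δy_t−Δȳ)² = 17.5133
r_1(Δy) = -3.7111 / 17.5133 = -0.212

-0.212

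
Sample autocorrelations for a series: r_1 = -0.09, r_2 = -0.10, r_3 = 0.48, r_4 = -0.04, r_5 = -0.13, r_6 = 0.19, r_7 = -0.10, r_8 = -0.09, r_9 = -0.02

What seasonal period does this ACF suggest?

The largest autocorrelation is r_3 = 0.48, with a weaker echo at lag 6 (0.19); the remaining lags stay at or below -0.02.
The dominant spike at lag 3 indicates a seasonal period of 3.

3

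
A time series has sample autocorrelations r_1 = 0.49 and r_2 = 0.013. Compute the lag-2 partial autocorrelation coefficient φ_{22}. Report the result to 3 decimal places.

φ_{22} = (r_2 − r_1²) / (1 − r_1²)
r_1² = (0.49)² = 0.2401
Numerator = 0.013 − 0.2401 = -0.2271; denominator = 1 − 0.2401 = 0.7599
φ_{22} = -0.2271 / 0.7599 = -0.299

-0.299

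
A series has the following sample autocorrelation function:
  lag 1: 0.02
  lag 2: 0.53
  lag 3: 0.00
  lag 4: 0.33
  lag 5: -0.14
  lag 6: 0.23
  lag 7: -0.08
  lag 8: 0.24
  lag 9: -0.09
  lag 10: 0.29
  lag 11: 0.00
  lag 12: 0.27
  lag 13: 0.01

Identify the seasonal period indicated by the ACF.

2

The largest autocorrelation is r_2 = 0.53, with weaker echoes at lags 4 (0.33), 6 (0.23), 8 (0.24), 10 (0.29) and 12 (0.27); the remaining lags stay at or below 0.02.
The dominant spike at lag 2 indicates a seasonal period of 2.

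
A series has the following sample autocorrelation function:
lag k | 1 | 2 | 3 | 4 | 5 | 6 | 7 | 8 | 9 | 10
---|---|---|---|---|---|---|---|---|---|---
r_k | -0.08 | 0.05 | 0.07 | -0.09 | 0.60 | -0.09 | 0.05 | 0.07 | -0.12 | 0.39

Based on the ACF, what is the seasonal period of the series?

5

The largest autocorrelation is r_5 = 0.60, with a weaker echo at lag 10 (0.39); the remaining lags stay at or below 0.07.
The dominant spike at lag 5 indicates a seasonal period of 5.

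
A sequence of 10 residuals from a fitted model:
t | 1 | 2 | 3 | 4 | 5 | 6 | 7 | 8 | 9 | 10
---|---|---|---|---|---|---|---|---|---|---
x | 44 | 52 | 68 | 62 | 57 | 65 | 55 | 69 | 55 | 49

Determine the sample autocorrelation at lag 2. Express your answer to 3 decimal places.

-0.235

Mean x̄ = (44 + 52 + 68 + 62 + 57 + 65 + 55 + 69 + 55 + 49)/10 = 57.6000
Numerator Σ_{t=1}^{8}(x_t−x̄)(x_{t+2}−x̄) = -145.1200
Denominator Σ(x_t−x̄)² = 616.4000
r_2 = -145.1200 / 616.4000 = -0.235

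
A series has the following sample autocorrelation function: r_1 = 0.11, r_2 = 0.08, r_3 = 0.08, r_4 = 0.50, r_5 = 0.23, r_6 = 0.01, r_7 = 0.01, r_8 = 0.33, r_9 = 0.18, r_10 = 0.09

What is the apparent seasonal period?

4

The largest autocorrelation is r_4 = 0.50, with a weaker echo at lag 8 (0.33); the remaining lags stay at or below 0.23.
The dominant spike at lag 4 indicates a seasonal period of 4.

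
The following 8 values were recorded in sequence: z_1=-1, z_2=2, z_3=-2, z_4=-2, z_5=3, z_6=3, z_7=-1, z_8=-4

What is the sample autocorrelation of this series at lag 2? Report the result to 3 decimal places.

Mean z̄ = (-1 + 2 − 2 − 2 + 3 + 3 − 1 − 4)/8 = -0.2500
Deviations from mean: -0.7500, 2.2500, -1.7500, -1.7500, 3.2500, 3.2500, -0.7500, -3.7500
Σ(z_t−z̄)(z_{t+2}−z̄) = (1.3125) + (-3.9375) + (-5.6875) + (-5.6875) + (-2.4375) + (-12.1875) = -28.6250
Denominator Σ(z_t−z̄)² = 47.5000
r_2 = -28.6250 / 47.5000 = -0.603

-0.603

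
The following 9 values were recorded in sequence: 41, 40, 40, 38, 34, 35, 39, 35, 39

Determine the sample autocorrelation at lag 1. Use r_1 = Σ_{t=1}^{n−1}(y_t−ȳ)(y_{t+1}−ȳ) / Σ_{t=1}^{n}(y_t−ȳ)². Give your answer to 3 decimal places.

0.235

Mean ȳ = (41 + 40 + 40 + 38 + 34 + 35 + 39 + 35 + 39)/9 = 37.8889
Numerator Σ_{t=1}^{8}(y_t−ȳ)(y_{t+1}−ȳ) = 12.4321
Denominator Σ(y_t−ȳ)² = 52.8889
r_1 = 12.4321 / 52.8889 = 0.235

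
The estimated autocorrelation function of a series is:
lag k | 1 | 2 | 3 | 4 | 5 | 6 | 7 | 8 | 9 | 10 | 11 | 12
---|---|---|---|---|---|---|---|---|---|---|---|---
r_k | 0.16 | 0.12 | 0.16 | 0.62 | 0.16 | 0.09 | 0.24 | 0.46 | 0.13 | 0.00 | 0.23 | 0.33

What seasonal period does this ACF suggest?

The largest autocorrelation is r_4 = 0.62, with weaker echoes at lags 8 (0.46) and 12 (0.33); the remaining lags stay at or below 0.24.
The dominant spike at lag 4 indicates a seasonal period of 4.

4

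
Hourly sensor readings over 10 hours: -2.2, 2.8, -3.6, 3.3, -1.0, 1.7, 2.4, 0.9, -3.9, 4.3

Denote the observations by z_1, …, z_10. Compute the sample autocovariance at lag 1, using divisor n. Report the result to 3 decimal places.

Mean z̄ = (-2.2 + 2.8 − 3.6 + 3.3 − 1.0 + 1.7 + 2.4 + 0.9 − 3.9 + 4.3)/10 = 0.4700
Σ_{t=1}^{9}(z_t−z̄)(z_{t+1}−z̄) = -48.6029
γ_1 = -48.6029 / 10 = -4.860

-4.860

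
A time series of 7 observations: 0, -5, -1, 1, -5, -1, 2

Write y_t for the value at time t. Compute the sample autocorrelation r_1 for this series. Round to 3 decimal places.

Mean ȳ = (0 − 5 − 1 + 1 − 5 − 1 + 2)/7 = -1.2857
Deviations from mean: 1.2857, -3.7143, 0.2857, 2.2857, -3.7143, 0.2857, 3.2857
Σ(y_t−ȳ)(y_{t+1}−ȳ) = (-4.7755) + (-1.0612) + (0.6531) + (-8.4898) + (-1.0612) + (0.9388) = -13.7959
Denominator Σ(y_t−ȳ)² = 45.4286
r_1 = -13.7959 / 45.4286 = -0.304

-0.304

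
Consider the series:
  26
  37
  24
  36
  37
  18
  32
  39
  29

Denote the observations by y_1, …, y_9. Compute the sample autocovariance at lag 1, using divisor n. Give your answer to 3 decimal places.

Mean ȳ = (26 + 37 + 24 + 36 + 37 + 18 + 32 + 39 + 29)/9 = 30.8889
Σ_{t=1}^{8}(y_t−ȳ)(y_{t+1}−ȳ) = -175.3457
γ_1 = -175.3457 / 9 = -19.483

-19.483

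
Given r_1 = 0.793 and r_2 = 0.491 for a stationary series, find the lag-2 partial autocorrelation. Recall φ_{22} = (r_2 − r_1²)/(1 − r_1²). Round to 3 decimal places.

φ_{22} = (r_2 − r_1²) / (1 − r_1²)
r_1² = (0.793)² = 0.628849
Numerator = 0.491 − 0.6288 = -0.1378; denominator = 1 − 0.6288 = 0.3712
φ_{22} = -0.1378 / 0.3712 = -0.371

-0.371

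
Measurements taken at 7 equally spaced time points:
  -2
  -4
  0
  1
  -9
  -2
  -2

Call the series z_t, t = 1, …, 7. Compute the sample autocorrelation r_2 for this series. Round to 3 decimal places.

Mean z̄ = (-2 − 4 + 0 + 1 − 9 − 2 − 2)/7 = -2.5714
Numerator Σ_{t=1}^{5}(z_t−z̄)(z_{t+2}−z̄) = -21.7959
Denominator Σ(z_t−z̄)² = 63.7143
r_2 = -21.7959 / 63.7143 = -0.342

-0.342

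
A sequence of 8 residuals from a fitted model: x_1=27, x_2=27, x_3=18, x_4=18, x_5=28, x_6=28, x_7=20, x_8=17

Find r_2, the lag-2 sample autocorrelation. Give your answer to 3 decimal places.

Mean x̄ = (27 + 27 + 18 + 18 + 28 + 28 + 20 + 17)/8 = 22.8750
Deviations from mean: 4.1250, 4.1250, -4.8750, -4.8750, 5.1250, 5.1250, -2.8750, -5.8750
Numerator Σ_{t=1}^{6}(x_t−x̄)(x_{t+2}−x̄) = -135.0313
Denominator Σ(x_t−x̄)² = 176.8750
r_2 = -135.0313 / 176.8750 = -0.763

-0.763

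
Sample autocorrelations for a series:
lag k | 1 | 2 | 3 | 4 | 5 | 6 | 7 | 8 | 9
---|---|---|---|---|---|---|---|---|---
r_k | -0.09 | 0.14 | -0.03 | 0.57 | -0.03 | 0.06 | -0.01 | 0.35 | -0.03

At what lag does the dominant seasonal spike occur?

4

The largest autocorrelation is r_4 = 0.57, with a weaker echo at lag 8 (0.35); the remaining lags stay at or below 0.14.
The dominant spike at lag 4 indicates a seasonal period of 4.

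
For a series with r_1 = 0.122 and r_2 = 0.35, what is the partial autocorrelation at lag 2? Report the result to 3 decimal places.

φ_{22} = (r_2 − r_1²) / (1 − r_1²)
r_1² = (0.122)² = 0.014884
Numerator = 0.35 − 0.0149 = 0.3351; denominator = 1 − 0.0149 = 0.9851
φ_{22} = 0.3351 / 0.9851 = 0.340

0.340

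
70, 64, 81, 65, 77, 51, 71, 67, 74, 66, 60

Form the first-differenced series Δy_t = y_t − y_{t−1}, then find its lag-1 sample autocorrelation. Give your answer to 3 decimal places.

-0.774

First differences Δy: -6, 17, -16, 12, -26, 20, -4, 7, -8, -6
Mean of differences = -1.0000
Numerator Σ(Δy_t−Δȳ)(Δy_{t+1}−Δȳ) = -1513.0000
Denominator Σ(Δy_t−Δȳ)² = 1956.0000
r_1(Δy) = -1513.0000 / 1956.0000 = -0.774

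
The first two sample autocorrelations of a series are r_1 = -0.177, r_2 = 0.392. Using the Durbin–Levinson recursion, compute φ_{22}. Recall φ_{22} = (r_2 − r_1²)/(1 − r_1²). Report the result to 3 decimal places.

φ_{22} = (r_2 − r_1²) / (1 − r_1²)
r_1² = (-0.177)² = 0.031329
Numerator = 0.392 − 0.0313 = 0.3607; denominator = 1 − 0.0313 = 0.9687
φ_{22} = 0.3607 / 0.9687 = 0.372

0.372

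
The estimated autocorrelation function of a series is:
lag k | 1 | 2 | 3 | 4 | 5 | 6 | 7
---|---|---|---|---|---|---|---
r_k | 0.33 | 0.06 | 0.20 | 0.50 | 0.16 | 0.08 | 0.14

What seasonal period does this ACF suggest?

The largest autocorrelation is r_4 = 0.50; the remaining lags stay at or below 0.33. The elevated value at lag 1 (0.33), dropping to 0.06 at lag 2, reflects decaying short-term dependence rather than seasonality.
The dominant spike at lag 4 indicates a seasonal period of 4.

4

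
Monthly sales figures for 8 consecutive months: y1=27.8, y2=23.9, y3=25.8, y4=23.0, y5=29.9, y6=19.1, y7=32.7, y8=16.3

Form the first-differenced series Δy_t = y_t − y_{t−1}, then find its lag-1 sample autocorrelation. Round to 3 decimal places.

First differences Δy: -3.9, 1.9, -2.8, 6.9, -10.8, 13.6, -16.4
Mean of differences = -1.6429
Numerator Σ(Δy_t−Δȳ)(Δy_{t+1}−Δȳ) = -464.7318
Denominator Σ(Δy_t−Δȳ)² = 625.9371
r_1(Δy) = -464.7318 / 625.9371 = -0.742

-0.742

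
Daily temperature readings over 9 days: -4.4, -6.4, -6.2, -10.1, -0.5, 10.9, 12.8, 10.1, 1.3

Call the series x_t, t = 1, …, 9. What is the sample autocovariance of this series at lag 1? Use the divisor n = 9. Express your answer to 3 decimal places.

Mean x̄ = (-4.4 − 6.4 − 6.2 − 10.1 − 0.5 + 10.9 + 12.8 + 10.1 + 1.3)/9 = 0.8333
Σ_{t=1}^{8}(x_t−x̄)(x_{t+1}−x̄) = 402.4622
γ_1 = 402.4622 / 9 = 44.718

44.718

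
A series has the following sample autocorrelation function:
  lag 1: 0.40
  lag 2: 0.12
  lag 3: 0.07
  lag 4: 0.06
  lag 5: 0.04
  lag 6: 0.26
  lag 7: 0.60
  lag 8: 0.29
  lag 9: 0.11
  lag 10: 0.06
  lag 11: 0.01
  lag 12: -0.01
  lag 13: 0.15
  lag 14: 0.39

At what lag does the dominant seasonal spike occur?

The largest autocorrelation is r_7 = 0.60; the remaining lags stay at or below 0.40. The elevated value at lag 1 (0.40), dropping to 0.12 at lag 2, reflects decaying short-term dependence rather than seasonality.
The dominant spike at lag 7 indicates a seasonal period of 7.

7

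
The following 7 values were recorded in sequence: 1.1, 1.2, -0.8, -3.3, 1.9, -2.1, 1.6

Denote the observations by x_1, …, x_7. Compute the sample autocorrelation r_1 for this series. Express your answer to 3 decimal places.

Mean x̄ = (1.1 + 1.2 − 0.8 − 3.3 + 1.9 − 2.1 + 1.6)/7 = -0.0571
Deviations from mean: 1.1571, 1.2571, -0.7429, -3.2429, 1.9571, -2.0429, 1.6571
Σ(x_t−x̄)(x_{t+1}−x̄) = (1.4547) + (-0.9339) + (2.4090) + (-6.3467) + (-3.9982) + (-3.3853) = -10.8004
Denominator Σ(x_t−x̄)² = 24.7371
r_1 = -10.8004 / 24.7371 = -0.437

-0.437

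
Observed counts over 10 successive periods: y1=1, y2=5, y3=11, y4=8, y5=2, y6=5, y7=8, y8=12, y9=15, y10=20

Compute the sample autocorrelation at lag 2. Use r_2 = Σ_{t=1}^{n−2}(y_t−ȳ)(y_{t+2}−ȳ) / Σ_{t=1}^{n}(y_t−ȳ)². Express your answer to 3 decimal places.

Mean ȳ = (1 + 5 + 11 + 8 + 2 + 5 + 8 + 12 + 15 + 20)/10 = 8.7000
Numerator Σ_{t=1}^{8}(y_t−ȳ)(y_{t+2}−ȳ) = -2.5800
Denominator Σ(y_t−ȳ)² = 316.1000
r_2 = -2.5800 / 316.1000 = -0.008

-0.008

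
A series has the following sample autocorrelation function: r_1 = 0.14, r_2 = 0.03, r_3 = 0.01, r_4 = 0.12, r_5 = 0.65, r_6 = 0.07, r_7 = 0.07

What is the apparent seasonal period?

The largest autocorrelation is r_5 = 0.65; the remaining lags stay at or below 0.14.
The dominant spike at lag 5 indicates a seasonal period of 5.

5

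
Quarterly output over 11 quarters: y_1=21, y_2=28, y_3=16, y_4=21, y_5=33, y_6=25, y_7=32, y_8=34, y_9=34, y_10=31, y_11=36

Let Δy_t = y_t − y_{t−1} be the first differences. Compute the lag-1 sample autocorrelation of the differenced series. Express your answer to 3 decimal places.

-0.497

First differences Δy: 7, -12, 5, 12, -8, 7, 2, 0, -3, 5
Mean of differences = 1.5000
Numerator Σ(Δy_t−Δȳ)(Δy_{t+1}−Δȳ) = -243.7500
Denominator Σ(Δy_t−Δȳ)² = 490.5000
r_1(Δy) = -243.7500 / 490.5000 = -0.497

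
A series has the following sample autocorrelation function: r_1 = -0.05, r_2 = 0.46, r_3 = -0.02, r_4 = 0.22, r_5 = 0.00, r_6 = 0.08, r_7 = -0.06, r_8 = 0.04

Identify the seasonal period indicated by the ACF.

The largest autocorrelation is r_2 = 0.46, with a weaker echo at lag 4 (0.22); the remaining lags stay at or below 0.08.
The dominant spike at lag 2 indicates a seasonal period of 2.

2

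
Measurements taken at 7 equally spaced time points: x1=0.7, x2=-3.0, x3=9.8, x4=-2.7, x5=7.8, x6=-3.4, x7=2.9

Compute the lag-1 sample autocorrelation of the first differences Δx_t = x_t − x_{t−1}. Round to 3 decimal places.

-0.866

First differences Δx: -3.7, 12.8, -12.5, 10.5, -11.2, 6.3
Mean of differences = 0.3667
Numerator Σ(Δx_t−Δx̄)(Δx_{t+1}−Δx̄) = -526.7578
Denominator Σ(Δx_t−Δx̄)² = 608.3533
r_1(Δx) = -526.7578 / 608.3533 = -0.866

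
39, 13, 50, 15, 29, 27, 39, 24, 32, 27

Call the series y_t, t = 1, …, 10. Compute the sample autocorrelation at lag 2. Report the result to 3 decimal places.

0.447

Mean ȳ = (39 + 13 + 50 + 15 + 29 + 27 + 39 + 24 + 32 + 27)/10 = 29.5000
Numerator Σ_{t=1}^{8}(y_t−ȳ)(y_{t+2}−ȳ) = 506.5000
Denominator Σ(y_t−ȳ)² = 1132.5000
r_2 = 506.5000 / 1132.5000 = 0.447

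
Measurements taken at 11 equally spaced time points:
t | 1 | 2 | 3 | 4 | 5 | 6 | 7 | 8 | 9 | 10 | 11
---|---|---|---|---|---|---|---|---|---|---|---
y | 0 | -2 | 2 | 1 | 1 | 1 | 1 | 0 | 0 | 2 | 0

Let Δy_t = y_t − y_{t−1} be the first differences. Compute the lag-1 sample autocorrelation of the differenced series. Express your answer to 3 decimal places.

-0.533

First differences Δy: -2, 4, -1, 0, 0, 0, -1, 0, 2, -2
Mean of differences = 0.0000
Numerator Σ(Δy_t−Δȳ)(Δy_{t+1}−Δȳ) = -16.0000
Denominator Σ(Δy_t−Δȳ)² = 30.0000
r_1(Δy) = -16.0000 / 30.0000 = -0.533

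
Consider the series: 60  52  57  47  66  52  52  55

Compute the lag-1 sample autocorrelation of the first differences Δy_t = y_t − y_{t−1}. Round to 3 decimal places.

-0.727

First differences Δy: -8, 5, -10, 19, -14, 0, 3
Mean of differences = -0.7143
Numerator Σ(Δy_t−Δȳ)(Δy_{t+1}−Δȳ) = -546.5102
Denominator Σ(Δy_t−Δȳ)² = 751.4286
r_1(Δy) = -546.5102 / 751.4286 = -0.727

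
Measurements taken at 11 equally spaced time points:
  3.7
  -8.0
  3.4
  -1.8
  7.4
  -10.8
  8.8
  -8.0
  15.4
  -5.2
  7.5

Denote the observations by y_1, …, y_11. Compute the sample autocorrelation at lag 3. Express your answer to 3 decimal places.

-0.630

Mean ȳ = (3.7 − 8.0 + 3.4 − 1.8 + 7.4 − 10.8 + 8.8 − 8.0 + 15.4 − 5.2 + 7.5)/11 = 1.1273
Numerator Σ_{t=1}^{8}(y_t−ȳ)(y_{t+3}−ȳ) = -448.5522
Denominator Σ(y_t−ȳ)² = 711.8018
r_3 = -448.5522 / 711.8018 = -0.630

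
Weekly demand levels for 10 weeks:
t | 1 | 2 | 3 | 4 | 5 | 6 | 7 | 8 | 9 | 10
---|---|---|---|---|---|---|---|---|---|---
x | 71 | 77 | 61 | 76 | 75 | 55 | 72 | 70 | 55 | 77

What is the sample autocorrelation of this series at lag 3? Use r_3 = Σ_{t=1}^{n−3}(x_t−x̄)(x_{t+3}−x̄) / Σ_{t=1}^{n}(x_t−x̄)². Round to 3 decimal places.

Mean x̄ = (71 + 77 + 61 + 76 + 75 + 55 + 72 + 70 + 55 + 77)/10 = 68.9000
Σ(x_t−x̄)(x_{t+3}−x̄) = (14.9100) + (49.4100) + (109.8100) + (22.0100) + (6.7100) + (193.2100) + (25.1100) = 421.1700
Denominator Σ(x_t−x̄)² = 682.9000
r_3 = 421.1700 / 682.9000 = 0.617

0.617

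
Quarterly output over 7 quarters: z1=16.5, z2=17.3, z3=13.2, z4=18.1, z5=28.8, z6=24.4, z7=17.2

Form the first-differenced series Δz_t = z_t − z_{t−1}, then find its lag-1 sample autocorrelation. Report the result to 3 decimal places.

First differences Δz: 0.8, -4.1, 4.9, 10.7, -4.4, -7.2
Mean of differences = 0.1167
Numerator Σ(Δz_t−Δz̄)(Δz_{t+1}−Δz̄) = 12.8181
Denominator Σ(Δz_t−Δz̄)² = 227.0683
r_1(Δz) = 12.8181 / 227.0683 = 0.056

0.056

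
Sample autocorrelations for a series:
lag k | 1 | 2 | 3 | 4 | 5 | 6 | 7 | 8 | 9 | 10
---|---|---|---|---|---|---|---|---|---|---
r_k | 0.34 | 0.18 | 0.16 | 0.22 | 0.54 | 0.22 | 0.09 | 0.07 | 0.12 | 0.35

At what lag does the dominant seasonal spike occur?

The largest autocorrelation is r_5 = 0.54, with a weaker echo at lag 10 (0.35); the remaining lags stay at or below 0.34. The elevated value at lag 1 (0.34), dropping to 0.18 at lag 2, reflects decaying short-term dependence rather than seasonality.
The dominant spike at lag 5 indicates a seasonal period of 5.

5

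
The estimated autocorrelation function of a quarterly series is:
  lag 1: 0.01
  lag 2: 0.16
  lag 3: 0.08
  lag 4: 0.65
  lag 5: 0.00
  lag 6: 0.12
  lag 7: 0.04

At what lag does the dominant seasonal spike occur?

4

The largest autocorrelation is r_4 = 0.65; the remaining lags stay at or below 0.16.
The dominant spike at lag 4 indicates a seasonal period of 4.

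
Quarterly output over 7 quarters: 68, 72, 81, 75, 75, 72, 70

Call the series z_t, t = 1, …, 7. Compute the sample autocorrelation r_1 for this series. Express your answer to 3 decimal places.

Mean z̄ = (68 + 72 + 81 + 75 + 75 + 72 + 70)/7 = 73.2857
Deviations from mean: -5.2857, -1.2857, 7.7143, 1.7143, 1.7143, -1.2857, -3.2857
Σ(z_t−z̄)(z_{t+1}−z̄) = (6.7959) + (-9.9184) + (13.2245) + (2.9388) + (-2.2041) + (4.2245) = 15.0612
Denominator Σ(z_t−z̄)² = 107.4286
r_1 = 15.0612 / 107.4286 = 0.140

0.140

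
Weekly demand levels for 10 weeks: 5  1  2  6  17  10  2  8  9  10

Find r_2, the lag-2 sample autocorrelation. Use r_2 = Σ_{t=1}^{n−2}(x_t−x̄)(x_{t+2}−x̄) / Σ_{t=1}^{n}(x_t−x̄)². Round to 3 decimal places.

-0.425

Mean x̄ = (5 + 1 + 2 + 6 + 17 + 10 + 2 + 8 + 9 + 10)/10 = 7.0000
Numerator Σ_{t=1}^{8}(x_t−x̄)(x_{t+2}−x̄) = -91.0000
Denominator Σ(x_t−x̄)² = 214.0000
r_2 = -91.0000 / 214.0000 = -0.425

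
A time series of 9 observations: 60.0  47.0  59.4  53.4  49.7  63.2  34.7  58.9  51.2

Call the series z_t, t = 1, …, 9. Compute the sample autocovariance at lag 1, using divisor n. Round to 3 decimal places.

Mean z̄ = (60.0 + 47.0 + 59.4 + 53.4 + 49.7 + 63.2 + 34.7 + 58.9 + 51.2)/9 = 53.0556
Σ_{t=1}^{8}(z_t−z̄)(z_{t+1}−z̄) = -417.8120
γ_1 = -417.8120 / 9 = -46.424

-46.424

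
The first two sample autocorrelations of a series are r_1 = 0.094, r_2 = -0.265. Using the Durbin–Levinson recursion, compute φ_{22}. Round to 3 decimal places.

-0.276

φ_{22} = (r_2 − r_1²) / (1 − r_1²)
r_1² = (0.094)² = 0.008836
Numerator = -0.265 − 0.0088 = -0.2738; denominator = 1 − 0.0088 = 0.9912
φ_{22} = -0.2738 / 0.9912 = -0.276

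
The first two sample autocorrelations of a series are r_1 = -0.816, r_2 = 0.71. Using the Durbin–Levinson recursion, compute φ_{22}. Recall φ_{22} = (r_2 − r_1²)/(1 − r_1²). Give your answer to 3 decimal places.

0.132

φ_{22} = (r_2 − r_1²) / (1 − r_1²)
r_1² = (-0.816)² = 0.665856
Numerator = 0.71 − 0.6659 = 0.0441; denominator = 1 − 0.6659 = 0.3341
φ_{22} = 0.0441 / 0.3341 = 0.132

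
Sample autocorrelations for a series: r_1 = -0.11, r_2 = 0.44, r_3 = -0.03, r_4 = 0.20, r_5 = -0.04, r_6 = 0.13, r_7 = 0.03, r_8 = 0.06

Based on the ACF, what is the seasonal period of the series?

The largest autocorrelation is r_2 = 0.44, with a weaker echo at lag 4 (0.20); the remaining lags stay at or below 0.13.
The dominant spike at lag 2 indicates a seasonal period of 2.

2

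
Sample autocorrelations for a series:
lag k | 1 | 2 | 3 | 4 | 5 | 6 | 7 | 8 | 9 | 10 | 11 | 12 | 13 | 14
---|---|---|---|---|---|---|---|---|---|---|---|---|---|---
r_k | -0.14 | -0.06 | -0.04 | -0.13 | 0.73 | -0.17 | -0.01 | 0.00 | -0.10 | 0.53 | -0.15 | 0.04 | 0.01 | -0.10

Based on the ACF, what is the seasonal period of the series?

5

The largest autocorrelation is r_5 = 0.73, with a weaker echo at lag 10 (0.53); the remaining lags stay at or below 0.04.
The dominant spike at lag 5 indicates a seasonal period of 5.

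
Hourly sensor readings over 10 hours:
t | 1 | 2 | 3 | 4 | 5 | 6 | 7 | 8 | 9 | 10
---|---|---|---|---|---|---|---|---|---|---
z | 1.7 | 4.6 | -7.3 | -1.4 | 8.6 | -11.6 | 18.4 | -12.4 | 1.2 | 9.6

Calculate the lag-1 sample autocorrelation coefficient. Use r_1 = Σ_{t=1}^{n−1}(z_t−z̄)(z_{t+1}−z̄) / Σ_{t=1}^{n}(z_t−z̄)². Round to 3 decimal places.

-0.667

Mean z̄ = (1.7 + 4.6 − 7.3 − 1.4 + 8.6 − 11.6 + 18.4 − 12.4 + 1.2 + 9.6)/10 = 1.1400
Numerator Σ_{t=1}^{9}(z_t−z̄)(z_{t+1}−z̄) = -573.7136
Denominator Σ(z_t−z̄)² = 860.7440
r_1 = -573.7136 / 860.7440 = -0.667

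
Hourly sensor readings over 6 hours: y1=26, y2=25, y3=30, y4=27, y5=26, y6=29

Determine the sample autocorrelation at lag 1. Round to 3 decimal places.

-0.320

Mean ȳ = (26 + 25 + 30 + 27 + 26 + 29)/6 = 27.1667
Deviations from mean: -1.1667, -2.1667, 2.8333, -0.1667, -1.1667, 1.8333
Σ(y_t−ȳ)(y_{t+1}−ȳ) = (2.5278) + (-6.1389) + (-0.4722) + (0.1944) + (-2.1389) = -6.0278
Denominator Σ(y_t−ȳ)² = 18.8333
r_1 = -6.0278 / 18.8333 = -0.320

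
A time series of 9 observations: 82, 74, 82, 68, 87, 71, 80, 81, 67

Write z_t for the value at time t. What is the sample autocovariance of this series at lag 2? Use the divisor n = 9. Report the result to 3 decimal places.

Mean z̄ = (82 + 74 + 82 + 68 + 87 + 71 + 80 + 81 + 67)/9 = 76.8889
Σ_{t=1}^{7}(z_t−z̄)(z_{t+2}−z̄) = 132.3086
γ_2 = 132.3086 / 9 = 14.701

14.701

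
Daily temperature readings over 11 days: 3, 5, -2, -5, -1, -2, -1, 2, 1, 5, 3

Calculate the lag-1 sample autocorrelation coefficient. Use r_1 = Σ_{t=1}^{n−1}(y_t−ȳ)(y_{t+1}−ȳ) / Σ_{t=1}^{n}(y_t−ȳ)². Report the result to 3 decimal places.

Mean ȳ = (3 + 5 − 2 − 5 − 1 − 2 − 1 + 2 + 1 + 5 + 3)/11 = 0.7273
Numerator Σ_{t=1}^{10}(y_t−ȳ)(y_{t+1}−ȳ) = 42.0165
Denominator Σ(y_t−ȳ)² = 102.1818
r_1 = 42.0165 / 102.1818 = 0.411

0.411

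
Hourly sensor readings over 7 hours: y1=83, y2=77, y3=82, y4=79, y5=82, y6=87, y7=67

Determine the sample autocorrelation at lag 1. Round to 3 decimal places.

Mean ȳ = (83 + 77 + 82 + 79 + 82 + 87 + 67)/7 = 79.5714
Deviations from mean: 3.4286, -2.5714, 2.4286, -0.5714, 2.4286, 7.4286, -12.5714
Numerator Σ_{t=1}^{6}(y_t−ȳ)(y_{t+1}−ȳ) = -93.1837
Denominator Σ(y_t−ȳ)² = 243.7143
r_1 = -93.1837 / 243.7143 = -0.382

-0.382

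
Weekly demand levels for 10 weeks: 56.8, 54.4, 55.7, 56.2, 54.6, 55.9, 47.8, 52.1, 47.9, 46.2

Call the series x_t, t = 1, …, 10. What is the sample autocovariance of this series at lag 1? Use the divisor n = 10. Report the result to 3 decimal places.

5.646

Mean x̄ = (56.8 + 54.4 + 55.7 + 56.2 + 54.6 + 55.9 + 47.8 + 52.1 + 47.9 + 46.2)/10 = 52.7600
Σ_{t=1}^{9}(x_t−x̄)(x_{t+1}−x̄) = 56.4564
γ_1 = 56.4564 / 10 = 5.646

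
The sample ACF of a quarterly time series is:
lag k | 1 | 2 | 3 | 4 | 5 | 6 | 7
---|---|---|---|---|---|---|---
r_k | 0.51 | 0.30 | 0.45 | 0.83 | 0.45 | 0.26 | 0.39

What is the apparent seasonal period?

4

The largest autocorrelation is r_4 = 0.83; the remaining lags stay at or below 0.51. The elevated value at lag 1 (0.51), dropping to 0.30 at lag 2, reflects decaying short-term dependence rather than seasonality.
The dominant spike at lag 4 indicates a seasonal period of 4.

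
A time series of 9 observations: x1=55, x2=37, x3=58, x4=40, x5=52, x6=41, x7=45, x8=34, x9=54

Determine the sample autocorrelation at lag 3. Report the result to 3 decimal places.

Mean x̄ = (55 + 37 + 58 + 40 + 52 + 41 + 45 + 34 + 54)/9 = 46.2222
Σ(x_t−x̄)(x_{t+3}−x̄) = (-54.6173) + (-53.2840) + (-61.5062) + (7.6049) + (-70.6173) + (-40.6173) = -273.0370
Denominator Σ(x_t−x̄)² = 611.5556
r_3 = -273.0370 / 611.5556 = -0.446

-0.446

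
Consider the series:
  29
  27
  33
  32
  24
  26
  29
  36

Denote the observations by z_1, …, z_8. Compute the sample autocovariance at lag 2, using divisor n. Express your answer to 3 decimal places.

Mean z̄ = (29 + 27 + 33 + 32 + 24 + 26 + 29 + 36)/8 = 29.5000
Σ_{t=1}^{6}(z_t−z̄)(z_{t+2}−z̄) = -56.0000
γ_2 = -56.0000 / 8 = -7.000

-7.000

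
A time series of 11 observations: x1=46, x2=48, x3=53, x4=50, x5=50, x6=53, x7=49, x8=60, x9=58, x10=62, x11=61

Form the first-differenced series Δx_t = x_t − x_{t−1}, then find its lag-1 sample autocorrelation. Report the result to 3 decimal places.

First differences Δx: 2, 5, -3, 0, 3, -4, 11, -2, 4, -1
Mean of differences = 1.5000
Numerator Σ(Δx_t−Δx̄)(Δx_{t+1}−Δx̄) = -118.2500
Denominator Σ(Δx_t−Δx̄)² = 182.5000
r_1(Δx) = -118.2500 / 182.5000 = -0.648

-0.648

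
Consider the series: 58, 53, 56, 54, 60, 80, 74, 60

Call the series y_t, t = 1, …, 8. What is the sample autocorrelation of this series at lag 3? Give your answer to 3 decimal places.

-0.225

Mean ȳ = (58 + 53 + 56 + 54 + 60 + 80 + 74 + 60)/8 = 61.8750
Deviations from mean: -3.8750, -8.8750, -5.8750, -7.8750, -1.8750, 18.1250, 12.1250, -1.8750
Σ(y_t−ȳ)(y_{t+3}−ȳ) = (30.5156) + (16.6406) + (-106.4844) + (-95.4844) + (3.5156) = -151.2969
Denominator Σ(y_t−ȳ)² = 672.8750
r_3 = -151.2969 / 672.8750 = -0.225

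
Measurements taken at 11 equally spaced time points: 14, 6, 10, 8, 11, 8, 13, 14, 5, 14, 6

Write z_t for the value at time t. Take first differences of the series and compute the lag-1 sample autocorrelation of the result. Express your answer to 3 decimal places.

-0.636

First differences Δz: -8, 4, -2, 3, -3, 5, 1, -9, 9, -8
Mean of differences = -0.8000
Numerator Σ(Δz_t−Δz̄)(Δz_{t+1}−Δz̄) = -221.2400
Denominator Σ(Δz_t−Δz̄)² = 347.6000
r_1(Δz) = -221.2400 / 347.6000 = -0.636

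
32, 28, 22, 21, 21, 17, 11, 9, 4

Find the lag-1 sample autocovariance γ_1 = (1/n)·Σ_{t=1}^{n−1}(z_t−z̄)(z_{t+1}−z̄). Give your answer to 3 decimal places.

43.654

Mean z̄ = (32 + 28 + 22 + 21 + 21 + 17 + 11 + 9 + 4)/9 = 18.3333
Σ_{t=1}^{8}(z_t−z̄)(z_{t+1}−z̄) = 392.8889
γ_1 = 392.8889 / 9 = 43.654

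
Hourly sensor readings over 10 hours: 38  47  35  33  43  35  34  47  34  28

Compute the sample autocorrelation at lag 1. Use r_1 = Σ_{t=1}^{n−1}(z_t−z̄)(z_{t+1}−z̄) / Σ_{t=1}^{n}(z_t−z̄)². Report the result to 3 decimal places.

-0.195

Mean z̄ = (38 + 47 + 35 + 33 + 43 + 35 + 34 + 47 + 34 + 28)/10 = 37.4000
Numerator Σ_{t=1}^{9}(z_t−z̄)(z_{t+1}−z̄) = -69.9600
Denominator Σ(z_t−z̄)² = 358.4000
r_1 = -69.9600 / 358.4000 = -0.195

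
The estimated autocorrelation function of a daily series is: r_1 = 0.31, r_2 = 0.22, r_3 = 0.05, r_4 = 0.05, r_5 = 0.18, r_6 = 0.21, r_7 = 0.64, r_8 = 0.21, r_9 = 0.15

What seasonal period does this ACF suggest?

7

The largest autocorrelation is r_7 = 0.64; the remaining lags stay at or below 0.31. The elevated value at lag 1 (0.31), dropping to 0.22 at lag 2, reflects decaying short-term dependence rather than seasonality.
The dominant spike at lag 7 indicates a seasonal period of 7.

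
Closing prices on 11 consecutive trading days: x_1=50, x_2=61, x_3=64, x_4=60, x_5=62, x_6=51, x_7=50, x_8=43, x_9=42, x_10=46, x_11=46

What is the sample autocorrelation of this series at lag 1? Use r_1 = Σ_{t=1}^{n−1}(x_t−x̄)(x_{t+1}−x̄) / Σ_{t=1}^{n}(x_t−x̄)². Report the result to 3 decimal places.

Mean x̄ = (50 + 61 + 64 + 60 + 62 + 51 + 50 + 43 + 42 + 46 + 46)/11 = 52.2727
Numerator Σ_{t=1}^{10}(x_t−x̄)(x_{t+1}−x̄) = 458.9256
Denominator Σ(x_t−x̄)² = 650.1818
r_1 = 458.9256 / 650.1818 = 0.706

0.706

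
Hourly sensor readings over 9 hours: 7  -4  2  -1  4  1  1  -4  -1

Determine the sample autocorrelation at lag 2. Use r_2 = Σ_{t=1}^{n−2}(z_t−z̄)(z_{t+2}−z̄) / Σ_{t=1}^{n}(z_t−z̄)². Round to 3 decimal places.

Mean z̄ = (7 − 4 + 2 − 1 + 4 + 1 + 1 − 4 − 1)/9 = 0.5556
Σ(z_t−z̄)(z_{t+2}−z̄) = (9.3086) + (7.0864) + (4.9753) + (-0.6914) + (1.5309) + (-2.0247) + (-0.6914) = 19.4938
Denominator Σ(z_t−z̄)² = 102.2222
r_2 = 19.4938 / 102.2222 = 0.191

0.191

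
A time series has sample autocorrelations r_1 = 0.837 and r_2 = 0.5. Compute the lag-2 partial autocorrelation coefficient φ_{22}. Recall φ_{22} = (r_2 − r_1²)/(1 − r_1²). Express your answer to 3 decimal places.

-0.670

φ_{22} = (r_2 − r_1²) / (1 − r_1²)
r_1² = (0.837)² = 0.700569
Numerator = 0.5 − 0.7006 = -0.2006; denominator = 1 − 0.7006 = 0.2994
φ_{22} = -0.2006 / 0.2994 = -0.670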